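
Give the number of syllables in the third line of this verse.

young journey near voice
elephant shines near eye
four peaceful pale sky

5

The third line: "four peaceful pale sky": 1+2+1+1 = 5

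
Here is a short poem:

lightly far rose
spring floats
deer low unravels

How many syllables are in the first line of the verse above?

The first line: lightly(2) + far(1) + rose(1) = 4

4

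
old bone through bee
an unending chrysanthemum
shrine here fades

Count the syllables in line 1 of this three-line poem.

4

Line 1: old(1) + bone(1) + through(1) + bee(1) = 4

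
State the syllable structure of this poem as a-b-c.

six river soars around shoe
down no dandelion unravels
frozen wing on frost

Line 1: six (1), river (2), soars (1), around (2), shoe (1) → 7
Line 2: down (1), no (1), dandelion (4), unravels (3) → 9
Line 3: frozen (2), wing (1), on (1), frost (1) → 5

7-9-5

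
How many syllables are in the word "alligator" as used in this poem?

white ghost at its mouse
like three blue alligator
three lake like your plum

4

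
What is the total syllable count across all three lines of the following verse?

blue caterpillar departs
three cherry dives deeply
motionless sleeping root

19

Line 1: blue (1), caterpillar (4), departs (2) → 7
Line 2: three (1), cherry (2), dives (1), deeply (2) → 6
Line 3: motionless (3), sleeping (2), root (1) → 6
Total: 7 + 6 + 6 = 19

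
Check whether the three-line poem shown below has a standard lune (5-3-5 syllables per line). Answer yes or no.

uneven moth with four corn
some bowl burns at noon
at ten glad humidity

Line 1: uneven(3) + moth(1) + with(1) + four(1) + corn(1) = 7 (expected 5)
Line 2: some(1) + bowl(1) + burns(1) + at(1) + noon(1) = 5 (expected 3)
Line 3: at(1) + ten(1) + glad(1) + humidity(4) = 7 (expected 5)

No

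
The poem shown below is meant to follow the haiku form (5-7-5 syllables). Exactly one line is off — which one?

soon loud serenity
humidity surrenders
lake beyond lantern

Line 1: "soon loud serenity": 1+1+4 = 6 (expected 5)
Line 2: "humidity surrenders": 4+3 = 7 ✓
Line 3: "lake beyond lantern": 1+2+2 = 5 ✓

The first line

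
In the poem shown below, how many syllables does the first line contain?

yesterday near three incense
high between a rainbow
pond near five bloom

The first line: yesterday (3), near (1), three (1), incense (2) → 7

7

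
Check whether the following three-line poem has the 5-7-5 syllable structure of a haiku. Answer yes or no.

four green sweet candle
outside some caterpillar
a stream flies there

No

Line 1: four(1) + green(1) + sweet(1) + candle(2) = 5 ✓
Line 2: outside(2) + some(1) + caterpillar(4) = 7 ✓
Line 3: a(1) + stream(1) + flies(1) + there(1) = 4 (expected 5)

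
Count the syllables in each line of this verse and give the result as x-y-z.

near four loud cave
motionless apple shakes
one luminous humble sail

Line 1: near(1) + four(1) + loud(1) + cave(1) = 4
Line 2: motionless(3) + apple(2) + shakes(1) = 6
Line 3: one(1) + luminous(3) + humble(2) + sail(1) = 7

4-6-7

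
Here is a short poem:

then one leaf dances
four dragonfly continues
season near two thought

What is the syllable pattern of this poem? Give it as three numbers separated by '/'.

5/7/5

Line 1: then (1), one (1), leaf (1), dances (2) → 5
Line 2: four (1), dragonfly (3), continues (3) → 7
Line 3: season (2), near (1), two (1), thought (1) → 5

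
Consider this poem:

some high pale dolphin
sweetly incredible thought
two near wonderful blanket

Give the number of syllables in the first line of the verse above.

The first line: some (1), high (1), pale (1), dolphin (2) → 5

5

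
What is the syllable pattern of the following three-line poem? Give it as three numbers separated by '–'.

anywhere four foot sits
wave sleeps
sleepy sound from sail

6–2–5

Line 1: anywhere(3) + four(1) + foot(1) + sits(1) = 6
Line 2: wave(1) + sleeps(1) = 2
Line 3: sleepy(2) + sound(1) + from(1) + sail(1) = 5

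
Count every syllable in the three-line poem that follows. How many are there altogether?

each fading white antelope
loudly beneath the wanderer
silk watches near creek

20

Line 1: each(1) + fading(2) + white(1) + antelope(3) = 7
Line 2: loudly(2) + beneath(2) + the(1) + wanderer(3) = 8
Line 3: silk(1) + watches(2) + near(1) + creek(1) = 5
Total: 7 + 8 + 5 = 20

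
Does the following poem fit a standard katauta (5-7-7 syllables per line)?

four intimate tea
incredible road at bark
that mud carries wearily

Line 1: four(1) + intimate(3) + tea(1) = 5 ✓
Line 2: incredible(4) + road(1) + at(1) + bark(1) = 7 ✓
Line 3: that(1) + mud(1) + carries(2) + wearily(3) = 7 ✓

Yes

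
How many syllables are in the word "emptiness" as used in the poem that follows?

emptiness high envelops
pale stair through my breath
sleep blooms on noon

3

"emptiness" has 3 syllables.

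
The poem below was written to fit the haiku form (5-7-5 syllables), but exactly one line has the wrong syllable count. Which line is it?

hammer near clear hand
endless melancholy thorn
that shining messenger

Line 1: "hammer near clear hand": 2+1+1+1 = 5 ✓
Line 2: "endless melancholy thorn": 2+4+1 = 7 ✓
Line 3: "that shining messenger": 1+2+3 = 6 (expected 5)

The third line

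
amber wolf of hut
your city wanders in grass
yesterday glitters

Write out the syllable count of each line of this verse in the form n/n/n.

Line 1: amber (2), wolf (1), of (1), hut (1) → 5
Line 2: your (1), city (2), wanders (2), in (1), grass (1) → 7
Line 3: yesterday (3), glitters (2) → 5

5/7/5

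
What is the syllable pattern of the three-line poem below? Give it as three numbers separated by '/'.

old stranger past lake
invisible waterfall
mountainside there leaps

Line 1: old(1) + stranger(2) + past(1) + lake(1) = 5
Line 2: invisible(4) + waterfall(3) = 7
Line 3: mountainside(3) + there(1) + leaps(1) = 5

5/7/5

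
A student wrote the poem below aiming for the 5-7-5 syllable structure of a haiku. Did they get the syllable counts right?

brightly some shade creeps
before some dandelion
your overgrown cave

Yes

Line 1: "brightly some shade creeps": 2+1+1+1 = 5 ✓
Line 2: "before some dandelion": 2+1+4 = 7 ✓
Line 3: "your overgrown cave": 1+3+1 = 5 ✓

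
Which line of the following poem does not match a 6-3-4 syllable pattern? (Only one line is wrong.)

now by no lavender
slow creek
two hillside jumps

Line 1: "now by no lavender": 1+1+1+3 = 6 ✓
Line 2: "slow creek": 1+1 = 2 (expected 3)
Line 3: "two hillside jumps": 1+2+1 = 4 ✓

The second line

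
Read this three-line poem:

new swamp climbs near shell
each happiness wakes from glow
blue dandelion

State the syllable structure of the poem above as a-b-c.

Line 1: new(1) + swamp(1) + climbs(1) + near(1) + shell(1) = 5
Line 2: each(1) + happiness(3) + wakes(1) + from(1) + glow(1) = 7
Line 3: blue(1) + dandelion(4) = 5

5-7-5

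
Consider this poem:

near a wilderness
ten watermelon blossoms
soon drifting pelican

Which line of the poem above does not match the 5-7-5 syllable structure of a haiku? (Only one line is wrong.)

Line 1: near (1), a (1), wilderness (3) → 5 ✓
Line 2: ten (1), watermelon (4), blossoms (2) → 7 ✓
Line 3: soon (1), drifting (2), pelican (3) → 6 (expected 5)

Line 3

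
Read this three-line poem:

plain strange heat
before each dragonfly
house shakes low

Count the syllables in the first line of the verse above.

3

The first line: "plain strange heat": 1+1+1 = 3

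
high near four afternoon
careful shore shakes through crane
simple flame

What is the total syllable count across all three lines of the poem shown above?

15

Line 1: high (1), near (1), four (1), afternoon (3) → 6
Line 2: careful (2), shore (1), shakes (1), through (1), crane (1) → 6
Line 3: simple (2), flame (1) → 3
Total: 6 + 6 + 3 = 15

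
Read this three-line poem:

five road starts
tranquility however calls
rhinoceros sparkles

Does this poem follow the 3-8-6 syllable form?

Yes

Line 1: "five road starts": 1+1+1 = 3 ✓
Line 2: "tranquility however calls": 4+3+1 = 8 ✓
Line 3: "rhinoceros sparkles": 4+2 = 6 ✓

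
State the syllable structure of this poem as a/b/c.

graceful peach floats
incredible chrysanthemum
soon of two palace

Line 1: graceful (2), peach (1), floats (1) → 4
Line 2: incredible (4), chrysanthemum (4) → 8
Line 3: soon (1), of (1), two (1), palace (2) → 5

4/8/5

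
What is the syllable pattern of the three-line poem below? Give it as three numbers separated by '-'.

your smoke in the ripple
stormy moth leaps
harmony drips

Line 1: your (1), smoke (1), in (1), the (1), ripple (2) → 6
Line 2: stormy (2), moth (1), leaps (1) → 4
Line 3: harmony (3), drips (1) → 4

6-4-4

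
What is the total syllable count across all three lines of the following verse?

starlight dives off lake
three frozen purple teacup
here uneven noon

Line 1: starlight(2) + dives(1) + off(1) + lake(1) = 5
Line 2: three(1) + frozen(2) + purple(2) + teacup(2) = 7
Line 3: here(1) + uneven(3) + noon(1) = 5
Total: 5 + 7 + 5 = 17

17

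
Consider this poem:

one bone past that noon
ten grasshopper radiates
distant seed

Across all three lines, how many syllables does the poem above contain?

Line 1: one (1), bone (1), past (1), that (1), noon (1) → 5
Line 2: ten (1), grasshopper (3), radiates (3) → 7
Line 3: distant (2), seed (1) → 3
Total: 5 + 7 + 3 = 15

15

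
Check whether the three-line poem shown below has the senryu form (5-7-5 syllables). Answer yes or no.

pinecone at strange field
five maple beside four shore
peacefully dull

Line 1: pinecone (2), at (1), strange (1), field (1) → 5 ✓
Line 2: five (1), maple (2), beside (2), four (1), shore (1) → 7 ✓
Line 3: peacefully (3), dull (1) → 4 (expected 5)

No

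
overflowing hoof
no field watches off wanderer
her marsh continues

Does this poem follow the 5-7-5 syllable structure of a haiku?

No

Line 1: overflowing(4) + hoof(1) = 5 ✓
Line 2: no(1) + field(1) + watches(2) + off(1) + wanderer(3) = 8 (expected 7)
Line 3: her(1) + marsh(1) + continues(3) = 5 ✓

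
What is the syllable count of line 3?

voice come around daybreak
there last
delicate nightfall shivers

Line 3: "delicate nightfall shivers": 3+2+2 = 7

7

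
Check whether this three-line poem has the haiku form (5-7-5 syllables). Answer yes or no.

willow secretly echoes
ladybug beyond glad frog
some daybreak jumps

No

Line 1: willow(2) + secretly(3) + echoes(2) = 7 (expected 5)
Line 2: ladybug(3) + beyond(2) + glad(1) + frog(1) = 7 ✓
Line 3: some(1) + daybreak(2) + jumps(1) = 4 (expected 5)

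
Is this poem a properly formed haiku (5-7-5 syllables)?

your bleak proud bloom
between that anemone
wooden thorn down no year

No

Line 1: your(1) + bleak(1) + proud(1) + bloom(1) = 4 (expected 5)
Line 2: between(2) + that(1) + anemone(4) = 7 ✓
Line 3: wooden(2) + thorn(1) + down(1) + no(1) + year(1) = 6 (expected 5)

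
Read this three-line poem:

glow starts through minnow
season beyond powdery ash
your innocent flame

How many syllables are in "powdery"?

3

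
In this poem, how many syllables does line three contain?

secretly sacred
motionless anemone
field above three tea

Line three: field(1) + above(2) + three(1) + tea(1) = 5

5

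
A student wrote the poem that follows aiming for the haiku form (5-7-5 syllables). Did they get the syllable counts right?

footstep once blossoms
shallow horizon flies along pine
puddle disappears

Line 1: "footstep once blossoms": 2+1+2 = 5 ✓
Line 2: "shallow horizon flies along pine": 2+3+1+2+1 = 9 (expected 7)
Line 3: "puddle disappears": 2+3 = 5 ✓

No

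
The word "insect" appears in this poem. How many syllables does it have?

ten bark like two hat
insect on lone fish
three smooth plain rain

2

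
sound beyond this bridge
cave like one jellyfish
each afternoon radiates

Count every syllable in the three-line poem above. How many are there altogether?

18

Line 1: "sound beyond this bridge": 1+2+1+1 = 5
Line 2: "cave like one jellyfish": 1+1+1+3 = 6
Line 3: "each afternoon radiates": 1+3+3 = 7
Total: 5 + 6 + 7 = 18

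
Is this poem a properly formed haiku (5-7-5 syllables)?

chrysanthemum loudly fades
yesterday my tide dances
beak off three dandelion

Line 1: "chrysanthemum loudly fades": 4+2+1 = 7 (expected 5)
Line 2: "yesterday my tide dances": 3+1+1+2 = 7 ✓
Line 3: "beak off three dandelion": 1+1+1+4 = 7 (expected 5)

No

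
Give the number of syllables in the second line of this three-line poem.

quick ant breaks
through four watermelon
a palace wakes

6

The second line: through (1), four (1), watermelon (4) → 6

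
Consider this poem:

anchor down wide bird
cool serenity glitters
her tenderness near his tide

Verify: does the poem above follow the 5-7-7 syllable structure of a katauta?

Line 1: anchor(2) + down(1) + wide(1) + bird(1) = 5 ✓
Line 2: cool(1) + serenity(4) + glitters(2) = 7 ✓
Line 3: her(1) + tenderness(3) + near(1) + his(1) + tide(1) = 7 ✓

Yes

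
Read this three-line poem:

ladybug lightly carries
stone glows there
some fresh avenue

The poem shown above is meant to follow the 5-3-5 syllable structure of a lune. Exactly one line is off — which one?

The first line

Line 1: ladybug (3), lightly (2), carries (2) → 7 (expected 5)
Line 2: stone (1), glows (1), there (1) → 3 ✓
Line 3: some (1), fresh (1), avenue (3) → 5 ✓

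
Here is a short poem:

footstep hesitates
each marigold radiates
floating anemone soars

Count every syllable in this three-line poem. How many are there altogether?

19

Line 1: "footstep hesitates": 2+3 = 5
Line 2: "each marigold radiates": 1+3+3 = 7
Line 3: "floating anemone soars": 2+4+1 = 7
Total: 5 + 7 + 7 = 19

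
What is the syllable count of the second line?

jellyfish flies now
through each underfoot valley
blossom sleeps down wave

The second line: "through each underfoot valley": 1+1+3+2 = 7

7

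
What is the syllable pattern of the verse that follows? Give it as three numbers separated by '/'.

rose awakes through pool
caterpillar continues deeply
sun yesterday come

5/9/5

Line 1: "rose awakes through pool": 1+2+1+1 = 5
Line 2: "caterpillar continues deeply": 4+3+2 = 9
Line 3: "sun yesterday come": 1+3+1 = 5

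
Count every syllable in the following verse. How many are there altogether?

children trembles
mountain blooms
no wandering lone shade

Line 1: children(2) + trembles(2) = 4
Line 2: mountain(2) + blooms(1) = 3
Line 3: no(1) + wandering(3) + lone(1) + shade(1) = 6
Total: 4 + 3 + 6 = 13

13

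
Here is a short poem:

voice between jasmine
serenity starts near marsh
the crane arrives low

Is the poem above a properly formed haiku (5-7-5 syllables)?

Line 1: "voice between jasmine": 1+2+2 = 5 ✓
Line 2: "serenity starts near marsh": 4+1+1+1 = 7 ✓
Line 3: "the crane arrives low": 1+1+2+1 = 5 ✓

Yes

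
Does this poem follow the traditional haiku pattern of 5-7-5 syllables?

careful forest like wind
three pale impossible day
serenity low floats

Line 1: "careful forest like wind": 2+2+1+1 = 6 (expected 5)
Line 2: "three pale impossible day": 1+1+4+1 = 7 ✓
Line 3: "serenity low floats": 4+1+1 = 6 (expected 5)

No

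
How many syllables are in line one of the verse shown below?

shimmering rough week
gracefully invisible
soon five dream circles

5

Line one: shimmering (3), rough (1), week (1) → 5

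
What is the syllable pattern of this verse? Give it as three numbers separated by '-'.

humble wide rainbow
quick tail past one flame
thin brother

5-5-3

Line 1: humble (2), wide (1), rainbow (2) → 5
Line 2: quick (1), tail (1), past (1), one (1), flame (1) → 5
Line 3: thin (1), brother (2) → 3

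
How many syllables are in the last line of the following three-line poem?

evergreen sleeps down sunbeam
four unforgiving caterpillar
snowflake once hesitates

The last line: snowflake (2), once (1), hesitates (3) → 6

6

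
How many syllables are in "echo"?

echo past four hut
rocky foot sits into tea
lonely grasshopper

2

"echo" has 2 syllables.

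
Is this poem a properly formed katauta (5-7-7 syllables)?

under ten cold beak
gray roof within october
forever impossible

Yes

Line 1: "under ten cold beak": 2+1+1+1 = 5 ✓
Line 2: "gray roof within october": 1+1+2+3 = 7 ✓
Line 3: "forever impossible": 3+4 = 7 ✓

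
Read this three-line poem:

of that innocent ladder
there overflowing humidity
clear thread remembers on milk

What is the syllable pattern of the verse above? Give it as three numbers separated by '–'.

Line 1: of (1), that (1), innocent (3), ladder (2) → 7
Line 2: there (1), overflowing (4), humidity (4) → 9
Line 3: clear (1), thread (1), remembers (3), on (1), milk (1) → 7

7–9–7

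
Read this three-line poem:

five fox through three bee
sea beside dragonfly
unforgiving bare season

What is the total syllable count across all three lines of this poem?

Line 1: five(1) + fox(1) + through(1) + three(1) + bee(1) = 5
Line 2: sea(1) + beside(2) + dragonfly(3) = 6
Line 3: unforgiving(4) + bare(1) + season(2) = 7
Total: 5 + 6 + 7 = 18

18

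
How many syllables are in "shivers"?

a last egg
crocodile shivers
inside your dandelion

"shivers" has 2 syllables.

2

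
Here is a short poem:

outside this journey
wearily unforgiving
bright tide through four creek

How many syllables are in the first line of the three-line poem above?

The first line: outside (2), this (1), journey (2) → 5

5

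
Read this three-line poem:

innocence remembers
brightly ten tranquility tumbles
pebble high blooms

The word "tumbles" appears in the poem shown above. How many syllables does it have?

2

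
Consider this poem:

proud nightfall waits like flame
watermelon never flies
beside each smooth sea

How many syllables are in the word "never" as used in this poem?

"never" has 2 syllables.

2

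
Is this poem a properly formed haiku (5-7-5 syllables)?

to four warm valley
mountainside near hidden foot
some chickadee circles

No

Line 1: "to four warm valley": 1+1+1+2 = 5 ✓
Line 2: "mountainside near hidden foot": 3+1+2+1 = 7 ✓
Line 3: "some chickadee circles": 1+3+2 = 6 (expected 5)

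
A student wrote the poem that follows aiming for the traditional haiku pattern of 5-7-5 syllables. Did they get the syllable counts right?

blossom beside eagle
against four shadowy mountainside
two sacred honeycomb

Line 1: blossom(2) + beside(2) + eagle(2) = 6 (expected 5)
Line 2: against(2) + four(1) + shadowy(3) + mountainside(3) = 9 (expected 7)
Line 3: two(1) + sacred(2) + honeycomb(3) = 6 (expected 5)

No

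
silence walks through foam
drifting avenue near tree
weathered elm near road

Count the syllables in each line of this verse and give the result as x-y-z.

Line 1: "silence walks through foam": 2+1+1+1 = 5
Line 2: "drifting avenue near tree": 2+3+1+1 = 7
Line 3: "weathered elm near road": 2+1+1+1 = 5

5-7-5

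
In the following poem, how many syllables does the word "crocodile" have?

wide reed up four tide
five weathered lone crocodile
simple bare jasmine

3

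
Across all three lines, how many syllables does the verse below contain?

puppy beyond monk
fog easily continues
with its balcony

Line 1: "puppy beyond monk": 2+2+1 = 5
Line 2: "fog easily continues": 1+3+3 = 7
Line 3: "with its balcony": 1+1+3 = 5
Total: 5 + 7 + 5 = 17

17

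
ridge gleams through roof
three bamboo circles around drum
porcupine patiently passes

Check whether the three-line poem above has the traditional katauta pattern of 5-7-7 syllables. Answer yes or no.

Line 1: "ridge gleams through roof": 1+1+1+1 = 4 (expected 5)
Line 2: "three bamboo circles around drum": 1+2+2+2+1 = 8 (expected 7)
Line 3: "porcupine patiently passes": 3+3+2 = 8 (expected 7)

No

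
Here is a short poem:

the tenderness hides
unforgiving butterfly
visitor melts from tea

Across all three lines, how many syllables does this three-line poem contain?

Line 1: "the tenderness hides": 1+3+1 = 5
Line 2: "unforgiving butterfly": 4+3 = 7
Line 3: "visitor melts from tea": 3+1+1+1 = 6
Total: 5 + 7 + 6 = 18

18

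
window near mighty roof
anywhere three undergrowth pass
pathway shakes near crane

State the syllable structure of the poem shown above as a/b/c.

6/8/5

Line 1: window(2) + near(1) + mighty(2) + roof(1) = 6
Line 2: anywhere(3) + three(1) + undergrowth(3) + pass(1) = 8
Line 3: pathway(2) + shakes(1) + near(1) + crane(1) = 5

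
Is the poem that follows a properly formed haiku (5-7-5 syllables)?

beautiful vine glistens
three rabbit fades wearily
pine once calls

No

Line 1: beautiful (3), vine (1), glistens (2) → 6 (expected 5)
Line 2: three (1), rabbit (2), fades (1), wearily (3) → 7 ✓
Line 3: pine (1), once (1), calls (1) → 3 (expected 5)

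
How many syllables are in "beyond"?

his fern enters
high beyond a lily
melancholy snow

2

"beyond" has 2 syllables.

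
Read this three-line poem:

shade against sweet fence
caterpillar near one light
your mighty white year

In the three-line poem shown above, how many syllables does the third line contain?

The third line: your(1) + mighty(2) + white(1) + year(1) = 5

5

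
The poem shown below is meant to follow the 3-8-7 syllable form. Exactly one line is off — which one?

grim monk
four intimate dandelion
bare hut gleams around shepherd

Line 1: grim(1) + monk(1) = 2 (expected 3)
Line 2: four(1) + intimate(3) + dandelion(4) = 8 ✓
Line 3: bare(1) + hut(1) + gleams(1) + around(2) + shepherd(2) = 7 ✓

Line 1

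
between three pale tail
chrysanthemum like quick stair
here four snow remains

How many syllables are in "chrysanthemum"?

"chrysanthemum" has 4 syllables.

4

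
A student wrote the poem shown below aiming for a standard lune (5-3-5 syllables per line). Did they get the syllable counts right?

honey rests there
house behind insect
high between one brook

Line 1: "honey rests there": 2+1+1 = 4 (expected 5)
Line 2: "house behind insect": 1+2+2 = 5 (expected 3)
Line 3: "high between one brook": 1+2+1+1 = 5 ✓

No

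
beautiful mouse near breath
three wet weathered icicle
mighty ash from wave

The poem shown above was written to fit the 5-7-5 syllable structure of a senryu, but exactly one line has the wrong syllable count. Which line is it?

Line 1: "beautiful mouse near breath": 3+1+1+1 = 6 (expected 5)
Line 2: "three wet weathered icicle": 1+1+2+3 = 7 ✓
Line 3: "mighty ash from wave": 2+1+1+1 = 5 ✓

The first line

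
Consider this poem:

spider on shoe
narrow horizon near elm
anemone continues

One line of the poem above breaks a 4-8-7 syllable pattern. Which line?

Line 1: spider(2) + on(1) + shoe(1) = 4 ✓
Line 2: narrow(2) + horizon(3) + near(1) + elm(1) = 7 (expected 8)
Line 3: anemone(4) + continues(3) = 7 ✓

Line 2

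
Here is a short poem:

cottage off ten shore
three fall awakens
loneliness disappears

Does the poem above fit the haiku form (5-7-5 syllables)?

Line 1: "cottage off ten shore": 2+1+1+1 = 5 ✓
Line 2: "three fall awakens": 1+1+3 = 5 (expected 7)
Line 3: "loneliness disappears": 3+3 = 6 (expected 5)

No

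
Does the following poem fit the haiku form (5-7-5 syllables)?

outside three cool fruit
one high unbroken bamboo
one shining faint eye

Yes

Line 1: outside (2), three (1), cool (1), fruit (1) → 5 ✓
Line 2: one (1), high (1), unbroken (3), bamboo (2) → 7 ✓
Line 3: one (1), shining (2), faint (1), eye (1) → 5 ✓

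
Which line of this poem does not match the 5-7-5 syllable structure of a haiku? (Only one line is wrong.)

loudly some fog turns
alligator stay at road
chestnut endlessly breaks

Line 1: "loudly some fog turns": 2+1+1+1 = 5 ✓
Line 2: "alligator stay at road": 4+1+1+1 = 7 ✓
Line 3: "chestnut endlessly breaks": 2+3+1 = 6 (expected 5)

The third line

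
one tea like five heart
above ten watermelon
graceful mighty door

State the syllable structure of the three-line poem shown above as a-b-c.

5-7-5

Line 1: one (1), tea (1), like (1), five (1), heart (1) → 5
Line 2: above (2), ten (1), watermelon (4) → 7
Line 3: graceful (2), mighty (2), door (1) → 5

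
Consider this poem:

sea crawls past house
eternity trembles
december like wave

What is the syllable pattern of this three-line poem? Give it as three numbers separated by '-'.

Line 1: sea(1) + crawls(1) + past(1) + house(1) = 4
Line 2: eternity(4) + trembles(2) = 6
Line 3: december(3) + like(1) + wave(1) = 5

4-6-5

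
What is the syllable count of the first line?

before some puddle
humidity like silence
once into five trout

The first line: before(2) + some(1) + puddle(2) = 5

5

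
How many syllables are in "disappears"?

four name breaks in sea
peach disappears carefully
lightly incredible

3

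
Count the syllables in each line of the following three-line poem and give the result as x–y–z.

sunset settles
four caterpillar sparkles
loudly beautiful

Line 1: sunset (2), settles (2) → 4
Line 2: four (1), caterpillar (4), sparkles (2) → 7
Line 3: loudly (2), beautiful (3) → 5

4–7–5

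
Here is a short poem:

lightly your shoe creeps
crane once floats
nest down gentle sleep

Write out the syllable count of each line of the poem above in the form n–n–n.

5–3–5

Line 1: lightly(2) + your(1) + shoe(1) + creeps(1) = 5
Line 2: crane(1) + once(1) + floats(1) = 3
Line 3: nest(1) + down(1) + gentle(2) + sleep(1) = 5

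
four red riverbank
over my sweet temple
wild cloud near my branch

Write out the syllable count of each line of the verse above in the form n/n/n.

5/6/5

Line 1: "four red riverbank": 1+1+3 = 5
Line 2: "over my sweet temple": 2+1+1+2 = 6
Line 3: "wild cloud near my branch": 1+1+1+1+1 = 5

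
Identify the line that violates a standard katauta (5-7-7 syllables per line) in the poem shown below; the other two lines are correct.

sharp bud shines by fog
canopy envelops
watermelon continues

Line 1: "sharp bud shines by fog": 1+1+1+1+1 = 5 ✓
Line 2: "canopy envelops": 3+3 = 6 (expected 7)
Line 3: "watermelon continues": 4+3 = 7 ✓

The second line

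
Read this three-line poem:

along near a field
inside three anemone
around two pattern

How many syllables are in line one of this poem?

Line one: "along near a field": 2+1+1+1 = 5

5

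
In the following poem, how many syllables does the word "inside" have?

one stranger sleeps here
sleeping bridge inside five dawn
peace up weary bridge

"inside" has 2 syllables.

2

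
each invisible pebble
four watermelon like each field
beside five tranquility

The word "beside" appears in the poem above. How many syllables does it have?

2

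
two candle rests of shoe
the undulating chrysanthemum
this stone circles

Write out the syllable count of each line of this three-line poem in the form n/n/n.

Line 1: two (1), candle (2), rests (1), of (1), shoe (1) → 6
Line 2: the (1), undulating (4), chrysanthemum (4) → 9
Line 3: this (1), stone (1), circles (2) → 4

6/9/4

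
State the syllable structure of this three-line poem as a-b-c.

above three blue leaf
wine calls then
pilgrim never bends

5-3-5

Line 1: above (2), three (1), blue (1), leaf (1) → 5
Line 2: wine (1), calls (1), then (1) → 3
Line 3: pilgrim (2), never (2), bends (1) → 5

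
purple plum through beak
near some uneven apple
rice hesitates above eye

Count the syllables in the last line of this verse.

The last line: rice (1), hesitates (3), above (2), eye (1) → 7

7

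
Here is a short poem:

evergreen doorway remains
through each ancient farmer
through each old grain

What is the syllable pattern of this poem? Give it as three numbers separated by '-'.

7-6-4

Line 1: evergreen(3) + doorway(2) + remains(2) = 7
Line 2: through(1) + each(1) + ancient(2) + farmer(2) = 6
Line 3: through(1) + each(1) + old(1) + grain(1) = 4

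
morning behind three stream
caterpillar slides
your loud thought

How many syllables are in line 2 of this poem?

Line 2: caterpillar (4), slides (1) → 5

5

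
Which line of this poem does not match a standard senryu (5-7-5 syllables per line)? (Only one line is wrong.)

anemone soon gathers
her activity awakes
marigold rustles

The first line

Line 1: anemone (4), soon (1), gathers (2) → 7 (expected 5)
Line 2: her (1), activity (4), awakes (2) → 7 ✓
Line 3: marigold (3), rustles (2) → 5 ✓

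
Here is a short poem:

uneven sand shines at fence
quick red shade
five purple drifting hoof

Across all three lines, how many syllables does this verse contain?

16

Line 1: uneven(3) + sand(1) + shines(1) + at(1) + fence(1) = 7
Line 2: quick(1) + red(1) + shade(1) = 3
Line 3: five(1) + purple(2) + drifting(2) + hoof(1) = 6
Total: 7 + 3 + 6 = 16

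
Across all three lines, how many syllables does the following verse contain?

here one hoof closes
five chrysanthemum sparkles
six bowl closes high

17

Line 1: "here one hoof closes": 1+1+1+2 = 5
Line 2: "five chrysanthemum sparkles": 1+4+2 = 7
Line 3: "six bowl closes high": 1+1+2+1 = 5
Total: 5 + 7 + 5 = 17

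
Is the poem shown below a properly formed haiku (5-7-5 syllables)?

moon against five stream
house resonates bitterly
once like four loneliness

No

Line 1: moon(1) + against(2) + five(1) + stream(1) = 5 ✓
Line 2: house(1) + resonates(3) + bitterly(3) = 7 ✓
Line 3: once(1) + like(1) + four(1) + loneliness(3) = 6 (expected 5)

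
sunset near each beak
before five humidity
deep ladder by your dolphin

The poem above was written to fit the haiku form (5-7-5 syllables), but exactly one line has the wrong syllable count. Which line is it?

Line 3

Line 1: sunset (2), near (1), each (1), beak (1) → 5 ✓
Line 2: before (2), five (1), humidity (4) → 7 ✓
Line 3: deep (1), ladder (2), by (1), your (1), dolphin (2) → 7 (expected 5)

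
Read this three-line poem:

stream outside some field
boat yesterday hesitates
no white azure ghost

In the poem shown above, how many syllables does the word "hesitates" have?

"hesitates" has 3 syllables.

3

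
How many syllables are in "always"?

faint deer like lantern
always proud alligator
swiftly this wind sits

"always" has 2 syllables.

2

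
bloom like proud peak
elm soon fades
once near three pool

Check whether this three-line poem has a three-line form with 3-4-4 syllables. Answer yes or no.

No

Line 1: "bloom like proud peak": 1+1+1+1 = 4 (expected 3)
Line 2: "elm soon fades": 1+1+1 = 3 (expected 4)
Line 3: "once near three pool": 1+1+1+1 = 4 ✓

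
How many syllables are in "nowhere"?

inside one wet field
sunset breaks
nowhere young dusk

2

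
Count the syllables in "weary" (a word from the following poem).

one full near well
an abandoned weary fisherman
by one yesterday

"weary" has 2 syllables.

2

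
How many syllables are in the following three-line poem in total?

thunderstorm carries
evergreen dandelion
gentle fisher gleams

Line 1: "thunderstorm carries": 3+2 = 5
Line 2: "evergreen dandelion": 3+4 = 7
Line 3: "gentle fisher gleams": 2+2+1 = 5
Total: 5 + 7 + 5 = 17

17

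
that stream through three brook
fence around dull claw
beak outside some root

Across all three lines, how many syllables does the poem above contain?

15

Line 1: that(1) + stream(1) + through(1) + three(1) + brook(1) = 5
Line 2: fence(1) + around(2) + dull(1) + claw(1) = 5
Line 3: beak(1) + outside(2) + some(1) + root(1) = 5
Total: 5 + 5 + 5 = 15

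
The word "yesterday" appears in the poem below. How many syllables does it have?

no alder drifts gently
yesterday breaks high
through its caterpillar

3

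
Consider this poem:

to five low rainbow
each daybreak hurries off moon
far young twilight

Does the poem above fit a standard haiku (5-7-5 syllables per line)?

No

Line 1: "to five low rainbow": 1+1+1+2 = 5 ✓
Line 2: "each daybreak hurries off moon": 1+2+2+1+1 = 7 ✓
Line 3: "far young twilight": 1+1+2 = 4 (expected 5)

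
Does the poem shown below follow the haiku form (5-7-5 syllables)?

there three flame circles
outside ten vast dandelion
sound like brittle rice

No

Line 1: there(1) + three(1) + flame(1) + circles(2) = 5 ✓
Line 2: outside(2) + ten(1) + vast(1) + dandelion(4) = 8 (expected 7)
Line 3: sound(1) + like(1) + brittle(2) + rice(1) = 5 ✓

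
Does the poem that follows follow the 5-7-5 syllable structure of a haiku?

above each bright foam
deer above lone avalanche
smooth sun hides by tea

Line 1: "above each bright foam": 2+1+1+1 = 5 ✓
Line 2: "deer above lone avalanche": 1+2+1+3 = 7 ✓
Line 3: "smooth sun hides by tea": 1+1+1+1+1 = 5 ✓

Yes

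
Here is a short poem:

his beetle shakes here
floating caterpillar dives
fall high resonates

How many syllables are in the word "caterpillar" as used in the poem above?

4

"caterpillar" has 4 syllables.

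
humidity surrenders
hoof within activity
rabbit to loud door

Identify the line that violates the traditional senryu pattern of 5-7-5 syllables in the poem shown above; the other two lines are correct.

Line 1

Line 1: humidity(4) + surrenders(3) = 7 (expected 5)
Line 2: hoof(1) + within(2) + activity(4) = 7 ✓
Line 3: rabbit(2) + to(1) + loud(1) + door(1) = 5 ✓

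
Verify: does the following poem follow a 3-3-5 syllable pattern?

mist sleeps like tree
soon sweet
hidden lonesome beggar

Line 1: "mist sleeps like tree": 1+1+1+1 = 4 (expected 3)
Line 2: "soon sweet": 1+1 = 2 (expected 3)
Line 3: "hidden lonesome beggar": 2+2+2 = 6 (expected 5)

No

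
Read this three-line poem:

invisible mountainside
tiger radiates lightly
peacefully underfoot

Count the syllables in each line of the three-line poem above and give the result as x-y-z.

7-7-6

Line 1: "invisible mountainside": 4+3 = 7
Line 2: "tiger radiates lightly": 2+3+2 = 7
Line 3: "peacefully underfoot": 3+3 = 6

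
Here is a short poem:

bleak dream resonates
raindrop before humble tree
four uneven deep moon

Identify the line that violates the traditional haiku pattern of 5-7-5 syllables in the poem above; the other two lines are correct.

Line 3

Line 1: bleak(1) + dream(1) + resonates(3) = 5 ✓
Line 2: raindrop(2) + before(2) + humble(2) + tree(1) = 7 ✓
Line 3: four(1) + uneven(3) + deep(1) + moon(1) = 6 (expected 5)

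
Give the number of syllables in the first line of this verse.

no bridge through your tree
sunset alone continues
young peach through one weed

The first line: "no bridge through your tree": 1+1+1+1+1 = 5

5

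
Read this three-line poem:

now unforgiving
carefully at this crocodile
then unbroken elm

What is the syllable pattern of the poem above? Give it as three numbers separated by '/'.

5/8/5

Line 1: now(1) + unforgiving(4) = 5
Line 2: carefully(3) + at(1) + this(1) + crocodile(3) = 8
Line 3: then(1) + unbroken(3) + elm(1) = 5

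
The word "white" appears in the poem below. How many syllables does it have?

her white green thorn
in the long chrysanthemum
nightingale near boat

1

"white" has 1 syllable.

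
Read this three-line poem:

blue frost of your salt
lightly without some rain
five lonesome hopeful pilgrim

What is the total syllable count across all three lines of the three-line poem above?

18

Line 1: blue(1) + frost(1) + of(1) + your(1) + salt(1) = 5
Line 2: lightly(2) + without(2) + some(1) + rain(1) = 6
Line 3: five(1) + lonesome(2) + hopeful(2) + pilgrim(2) = 7
Total: 5 + 6 + 7 = 18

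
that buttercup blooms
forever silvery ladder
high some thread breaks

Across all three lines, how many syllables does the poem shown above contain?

Line 1: that(1) + buttercup(3) + blooms(1) = 5
Line 2: forever(3) + silvery(3) + ladder(2) = 8
Line 3: high(1) + some(1) + thread(1) + breaks(1) = 4
Total: 5 + 8 + 4 = 17

17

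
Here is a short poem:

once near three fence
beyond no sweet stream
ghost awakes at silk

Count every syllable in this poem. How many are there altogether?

Line 1: once (1), near (1), three (1), fence (1) → 4
Line 2: beyond (2), no (1), sweet (1), stream (1) → 5
Line 3: ghost (1), awakes (2), at (1), silk (1) → 5
Total: 4 + 5 + 5 = 14

14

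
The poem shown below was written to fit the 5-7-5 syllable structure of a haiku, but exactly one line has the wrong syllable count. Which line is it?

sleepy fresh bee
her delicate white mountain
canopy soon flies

Line 1

Line 1: "sleepy fresh bee": 2+1+1 = 4 (expected 5)
Line 2: "her delicate white mountain": 1+3+1+2 = 7 ✓
Line 3: "canopy soon flies": 3+1+1 = 5 ✓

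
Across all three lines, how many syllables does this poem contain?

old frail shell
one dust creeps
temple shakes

Line 1: old(1) + frail(1) + shell(1) = 3
Line 2: one(1) + dust(1) + creeps(1) = 3
Line 3: temple(2) + shakes(1) = 3
Total: 3 + 3 + 3 = 9

9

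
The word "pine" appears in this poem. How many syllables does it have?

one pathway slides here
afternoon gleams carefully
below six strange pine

1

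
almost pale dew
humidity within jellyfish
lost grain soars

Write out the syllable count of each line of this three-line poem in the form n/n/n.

Line 1: almost(2) + pale(1) + dew(1) = 4
Line 2: humidity(4) + within(2) + jellyfish(3) = 9
Line 3: lost(1) + grain(1) + soars(1) = 3

4/9/3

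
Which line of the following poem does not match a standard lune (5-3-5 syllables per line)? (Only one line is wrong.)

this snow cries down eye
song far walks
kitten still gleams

Line 3

Line 1: "this snow cries down eye": 1+1+1+1+1 = 5 ✓
Line 2: "song far walks": 1+1+1 = 3 ✓
Line 3: "kitten still gleams": 2+1+1 = 4 (expected 5)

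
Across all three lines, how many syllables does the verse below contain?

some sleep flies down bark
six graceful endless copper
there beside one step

Line 1: some(1) + sleep(1) + flies(1) + down(1) + bark(1) = 5
Line 2: six(1) + graceful(2) + endless(2) + copper(2) = 7
Line 3: there(1) + beside(2) + one(1) + step(1) = 5
Total: 5 + 7 + 5 = 17

17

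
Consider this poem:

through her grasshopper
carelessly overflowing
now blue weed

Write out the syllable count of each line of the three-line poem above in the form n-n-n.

5-7-3

Line 1: through (1), her (1), grasshopper (3) → 5
Line 2: carelessly (3), overflowing (4) → 7
Line 3: now (1), blue (1), weed (1) → 3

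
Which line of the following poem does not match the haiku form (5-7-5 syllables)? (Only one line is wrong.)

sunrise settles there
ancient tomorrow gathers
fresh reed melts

Line 1: sunrise(2) + settles(2) + there(1) = 5 ✓
Line 2: ancient(2) + tomorrow(3) + gathers(2) = 7 ✓
Line 3: fresh(1) + reed(1) + melts(1) = 3 (expected 5)

Line 3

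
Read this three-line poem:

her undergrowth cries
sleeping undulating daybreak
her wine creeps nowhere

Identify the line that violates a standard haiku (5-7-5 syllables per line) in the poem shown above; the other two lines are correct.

Line 2

Line 1: "her undergrowth cries": 1+3+1 = 5 ✓
Line 2: "sleeping undulating daybreak": 2+4+2 = 8 (expected 7)
Line 3: "her wine creeps nowhere": 1+1+1+2 = 5 ✓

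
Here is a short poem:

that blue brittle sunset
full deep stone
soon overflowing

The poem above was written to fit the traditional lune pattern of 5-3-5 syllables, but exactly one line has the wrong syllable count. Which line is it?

The first line

Line 1: that (1), blue (1), brittle (2), sunset (2) → 6 (expected 5)
Line 2: full (1), deep (1), stone (1) → 3 ✓
Line 3: soon (1), overflowing (4) → 5 ✓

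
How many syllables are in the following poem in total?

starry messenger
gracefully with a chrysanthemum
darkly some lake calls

Line 1: starry (2), messenger (3) → 5
Line 2: gracefully (3), with (1), a (1), chrysanthemum (4) → 9
Line 3: darkly (2), some (1), lake (1), calls (1) → 5
Total: 5 + 9 + 5 = 19

19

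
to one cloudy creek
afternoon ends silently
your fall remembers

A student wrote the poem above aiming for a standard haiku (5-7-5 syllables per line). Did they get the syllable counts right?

Yes

Line 1: to (1), one (1), cloudy (2), creek (1) → 5 ✓
Line 2: afternoon (3), ends (1), silently (3) → 7 ✓
Line 3: your (1), fall (1), remembers (3) → 5 ✓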